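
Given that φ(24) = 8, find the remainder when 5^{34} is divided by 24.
By Euler: 5^{8} ≡ 1 (mod 24) since gcd(5, 24) = 1. 34 = 4×8 + 2. So 5^{34} ≡ 5^{2} ≡ 1 (mod 24)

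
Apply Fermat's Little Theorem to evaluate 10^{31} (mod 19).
13

By Fermat's Little Theorem, a^(p-1) ≡ 1 (mod p) for prime p and gcd(a, p) = 1
Here p = 19, so 10^18 ≡ 1 (mod 19)
We can reduce the exponent: 31 mod 18 = 13
So 10^31 ≡ 10^13 (mod 19)
Computing: 10^13 mod 19 = 13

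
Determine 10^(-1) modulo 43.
10^(-1) ≡ 13 (mod 43). Verification: 10 × 13 = 130 ≡ 1 (mod 43)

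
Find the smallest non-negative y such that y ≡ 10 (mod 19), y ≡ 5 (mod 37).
523

Using the Chinese Remainder Theorem:
M = product of moduli = 703
For equation 1: M_1 = 37, 37 ≡ 18 (mod 19), inverse of 37 mod 19 is 18 (check: 18 × 18 = 324 ≡ 1 (mod 19))
For equation 2: M_2 = 19, 19 ≡ 19 (mod 37), inverse of 19 mod 37 is 2 (check: 19 × 2 = 38 ≡ 1 (mod 37))
Combine: y ≡ Σ r_i×M_i×(M_i⁻¹ mod m_i) = 10×37×18 + 5×19×2 = 6660 + 190 = 6850
6850 mod 703 = 523
y ≡ 523 (mod 703)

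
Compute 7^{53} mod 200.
7

Using successive squaring:
Binary expansion of 53: 110101
Powers of 7 mod 200 (each is the square of the previous):
  7^1 ≡ 7 (mod 200)
  7^2 ≡ 7² = 49 ≡ 49 (mod 200)
  7^4 ≡ 49² = 2401 ≡ 1 (mod 200)
  7^8 ≡ 1² = 1 ≡ 1 (mod 200)
  7^16 ≡ 1² = 1 ≡ 1 (mod 200)
  7^32 ≡ 1² = 1 ≡ 1 (mod 200)
53 = 32 + 16 + 4 + 1, so 7^53 = 7^32 × 7^16 × 7^4 × 7^1 ≡ 1 × 1 × 1 × 7 (mod 200)
Multiplying step by step:
  1 × 1 = 1 ≡ 1 (mod 200)
  1 × 1 = 1 ≡ 1 (mod 200)
  1 × 7 = 7 ≡ 7 (mod 200)
Result: 7^53 ≡ 7 (mod 200)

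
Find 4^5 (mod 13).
5 = 4 + 1 (binary 101). Repeated squaring mod 13: 4^1 ≡ 4; 4^2 ≡ 4² = 16 ≡ 3; 4^4 ≡ 3² = 9 ≡ 9. Multiply: 4^5 = 4^4 × 4^1 ≡ 9 × 4 (mod 13): 9 × 4 = 36 ≡ 10. So 4^5 ≡ 10 (mod 13).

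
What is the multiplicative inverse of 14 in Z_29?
27

Using Extended Euclidean Algorithm:
gcd(14, 29) = 1
Bezout coefficients: 14 × -2 + 29 × 1 = 1
So 14 × -2 ≡ 1 (mod 29)
The inverse is -2 mod 29 = 27
Verification: 14 × 27 = 378 = 13 × 29 + 1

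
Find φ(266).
108

Prime factorization: 266 = 2 × 7 × 19
Using the formula φ(n) = n × Π(1 - 1/p) for each prime factor p:
φ(266) = 266 × (1 - 1/2) × (1 - 1/7) × (1 - 1/19)
φ(266) = 108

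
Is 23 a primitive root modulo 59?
Yes

To verify, check if 23^(58/q) ≢ 1 (mod 59) for each prime divisor q of 58
Divisors of 58 = 58: [1, 2, 29, 58]
  23^(58/2) = 23^29 ≡ 58 (mod 59)
  23^(58/29) = 23^2 ≡ 57 (mod 59)
Conclusion: 23 is a primitive root modulo 59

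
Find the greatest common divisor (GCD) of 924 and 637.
7

Using the Euclidean algorithm:
924 = 1 × 637 + 287
637 = 2 × 287 + 63
287 = 4 × 63 + 35
63 = 1 × 35 + 28
35 = 1 × 28 + 7
28 = 4 × 7 + 0

GCD(924, 637) = 7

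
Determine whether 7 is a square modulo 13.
By Euler's criterion: 7^{6} ≡ 12 (mod 13). Since this equals -1 (≡ 12), 7 is not a QR.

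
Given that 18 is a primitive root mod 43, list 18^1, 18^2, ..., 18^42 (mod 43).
g^1, g^2, ..., g^{42} mod 43: {18, 23, 27, 13, 19, 41, 7, 40, 32, 17, 5, 4, 29, 6, 22, 9, 33, 35, 28, 31, 42, 25, 20, 16, 30, 24, 2, 36, 3, 11, 26, 38, 39, 14, 37, 21, 34, 10, 8, 15, 12, 1}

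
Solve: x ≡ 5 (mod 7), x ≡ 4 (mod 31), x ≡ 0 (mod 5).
M = 7 × 31 × 5 = 1085. M₁ = 155, y₁ ≡ 1 (mod 7). M₂ = 35, y₂ ≡ 8 (mod 31). M₃ = 217, y₃ ≡ 3 (mod 5). x = 5×155×1 + 4×35×8 + 0×217×3 ≡ 810 (mod 1085)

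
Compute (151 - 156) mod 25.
20

(151 - 156) = -5
-5 mod 25 = 20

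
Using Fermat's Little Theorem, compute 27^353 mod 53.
By Fermat: 27^{52} ≡ 1 (mod 53). 353 = 6×52 + 41. So 27^{353} ≡ 27^{41} ≡ 34 (mod 53)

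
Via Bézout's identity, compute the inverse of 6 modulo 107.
Extended GCD: 6(18) + 107(-1) = 1. So 6^(-1) ≡ 18 ≡ 18 (mod 107). Verify: 6 × 18 = 108 ≡ 1 (mod 107)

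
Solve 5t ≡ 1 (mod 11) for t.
5^(-1) ≡ 9 (mod 11). Verification: 5 × 9 = 45 ≡ 1 (mod 11)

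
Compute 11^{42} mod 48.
25

Using successive squaring:
Binary expansion of 42: 101010
Powers of 11 mod 48 (each is the square of the previous):
  11^1 ≡ 11 (mod 48)
  11^2 ≡ 11² = 121 ≡ 25 (mod 48)
  11^4 ≡ 25² = 625 ≡ 1 (mod 48)
  11^8 ≡ 1² = 1 ≡ 1 (mod 48)
  11^16 ≡ 1² = 1 ≡ 1 (mod 48)
  11^32 ≡ 1² = 1 ≡ 1 (mod 48)
42 = 32 + 8 + 2, so 11^42 = 11^32 × 11^8 × 11^2 ≡ 1 × 1 × 25 (mod 48)
Multiplying step by step:
  1 × 1 = 1 ≡ 1 (mod 48)
  1 × 25 = 25 ≡ 25 (mod 48)
Result: 11^42 ≡ 25 (mod 48)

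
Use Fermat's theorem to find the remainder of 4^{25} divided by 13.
4

By Fermat's Little Theorem, a^(p-1) ≡ 1 (mod p) for prime p and gcd(a, p) = 1
Here p = 13, so 4^12 ≡ 1 (mod 13)
We can reduce the exponent: 25 mod 12 = 1
So 4^25 ≡ 4^1 (mod 13)
Computing: 4^1 mod 13 = 4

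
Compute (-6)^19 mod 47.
Using repeated squaring. (-6) ≡ 41 (mod 47). 19 = 16 + 2 + 1 (binary 10011). Repeated squaring mod 47: 41^1 ≡ 41; 41^2 ≡ 41² = 1681 ≡ 36; 41^4 ≡ 36² = 1296 ≡ 27; 41^8 ≡ 27² = 729 ≡ 24; 41^16 ≡ 24² = 576 ≡ 12. Multiply: (-6)^19 ≡ 41^16 × 41^2 × 41^1 ≡ 12 × 36 × 41 (mod 47): 12 × 36 = 432 ≡ 9; 9 × 41 = 369 ≡ 40. So (-6)^19 ≡ 40 (mod 47).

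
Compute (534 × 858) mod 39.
0

(534 × 858) = 458172
458172 mod 39 = 0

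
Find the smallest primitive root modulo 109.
6

A primitive root g modulo p has order p-1 = 108
Prime divisors of 108: [2, 3]
g is a primitive root iff g^(108/q) ≢ 1 (mod 109) for each prime divisor q
Testing small values:
  g = 2: 2^54 ≡ 108, 2^36 ≡ 1 (mod 109) → 2^36 ≡ 1, not primitive root
  g = 3: 3^54 ≡ 1, 3^36 ≡ 63 (mod 109) → 3^54 ≡ 1, not primitive root
  g = 4: 4^54 ≡ 1, 4^36 ≡ 1 (mod 109) → 4^54 ≡ 1, not primitive root
  g = 5: 5^54 ≡ 1, 5^36 ≡ 63 (mod 109) → 5^54 ≡ 1, not primitive root
  g = 6: 6^54 ≡ 108, 6^36 ≡ 63 (mod 109) → none is 1, primitive root!
The smallest primitive root is 6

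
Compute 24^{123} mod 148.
8

Using successive squaring:
Binary expansion of 123: 1111011
Powers of 24 mod 148 (each is the square of the previous):
  24^1 ≡ 24 (mod 148)
  24^2 ≡ 24² = 576 ≡ 132 (mod 148)
  24^4 ≡ 132² = 17424 ≡ 108 (mod 148)
  24^8 ≡ 108² = 11664 ≡ 120 (mod 148)
  24^16 ≡ 120² = 14400 ≡ 44 (mod 148)
  24^32 ≡ 44² = 1936 ≡ 12 (mod 148)
  24^64 ≡ 12² = 144 ≡ 144 (mod 148)
123 = 64 + 32 + 16 + 8 + 2 + 1, so 24^123 = 24^64 × 24^32 × 24^16 × 24^8 × 24^2 × 24^1 ≡ 144 × 12 × 44 × 120 × 132 × 24 (mod 148)
Multiplying step by step:
  144 × 12 = 1728 ≡ 100 (mod 148)
  100 × 44 = 4400 ≡ 108 (mod 148)
  108 × 120 = 12960 ≡ 84 (mod 148)
  84 × 132 = 11088 ≡ 136 (mod 148)
  136 × 24 = 3264 ≡ 8 (mod 148)
Result: 24^123 ≡ 8 (mod 148)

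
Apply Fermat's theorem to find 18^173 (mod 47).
By Fermat: 18^{46} ≡ 1 (mod 47). 173 = 3×46 + 35. So 18^{173} ≡ 18^{35} ≡ 21 (mod 47)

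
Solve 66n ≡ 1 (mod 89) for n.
58

Using Extended Euclidean Algorithm:
gcd(66, 89) = 1
Bezout coefficients: 66 × -31 + 89 × 23 = 1
So 66 × -31 ≡ 1 (mod 89)
The inverse is -31 mod 89 = 58
Verification: 66 × 58 = 3828 = 43 × 89 + 1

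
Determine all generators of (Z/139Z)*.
Primitive roots mod 139: {2, 3, 12, 15, 17, 18, 19, 21, 22, 26, 32, 40, 50, 53, 56, 58, 61, 68, 70, 72, 73, 85, 88, 90, 92, 93, 98, 101, 102, 104, 108, 109, 110, 111, 114, 115, 119, 123, 126, 128, 130, 132, 134, 135}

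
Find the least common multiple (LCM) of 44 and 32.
352

First find GCD(44, 32) using the Euclidean algorithm:
44 = 1 × 32 + 12
32 = 2 × 12 + 8
12 = 1 × 8 + 4
8 = 2 × 4 + 0
GCD(44, 32) = 4

LCM formula: LCM(a, b) = (a × b) / GCD(a, b)
LCM(44, 32) = (44 × 32) / 4
LCM(44, 32) = 1408 / 4
LCM(44, 32) = 352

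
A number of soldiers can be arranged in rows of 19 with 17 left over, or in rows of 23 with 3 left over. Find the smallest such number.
M = 19 × 23 = 437. M₁ = 23, y₁ ≡ 5 (mod 19). M₂ = 19, y₂ ≡ 17 (mod 23). y = 17×23×5 + 3×19×17 ≡ 302 (mod 437). The smallest positive such number is 302.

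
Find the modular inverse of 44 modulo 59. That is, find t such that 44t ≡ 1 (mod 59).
55

Using Extended Euclidean Algorithm:
gcd(44, 59) = 1
Bezout coefficients: 44 × -4 + 59 × 3 = 1
So 44 × -4 ≡ 1 (mod 59)
The inverse is -4 mod 59 = 55
Verification: 44 × 55 = 2420 = 41 × 59 + 1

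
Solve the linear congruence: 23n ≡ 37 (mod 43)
39

Since gcd(23, 43) = 1 divides 37, a solution exists.
Multiply both sides by the inverse of 23 mod 43:
  23^(-1) mod 43 = 15
  x ≡ 15 × 37 ≡ 555 ≡ 39 (mod 43)
Verification: 23 × 39 = 897 = 20 × 43 + 37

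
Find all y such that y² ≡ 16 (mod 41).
The square roots of 16 mod 41 are 37 and 4. Verify: 37² = 1369 ≡ 16 (mod 41)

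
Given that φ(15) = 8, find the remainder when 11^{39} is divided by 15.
By Euler: 11^{8} ≡ 1 (mod 15) since gcd(11, 15) = 1. 39 = 4×8 + 7. So 11^{39} ≡ 11^{7} ≡ 11 (mod 15)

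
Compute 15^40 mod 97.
Using repeated squaring. 40 = 32 + 8 (binary 101000). Repeated squaring mod 97: 15^1 ≡ 15; 15^2 ≡ 15² = 225 ≡ 31; 15^4 ≡ 31² = 961 ≡ 88; 15^8 ≡ 88² = 7744 ≡ 81; 15^16 ≡ 81² = 6561 ≡ 62; 15^32 ≡ 62² = 3844 ≡ 61. Multiply: 15^40 = 15^32 × 15^8 ≡ 61 × 81 (mod 97): 61 × 81 = 4941 ≡ 91. So 15^40 ≡ 91 (mod 97).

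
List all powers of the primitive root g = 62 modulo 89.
g^1, g^2, ..., g^{88} mod 89: {62, 17, 75, 22, 29, 18, 48, 39, 15, 40, 77, 57, 63, 79, 3, 8, 51, 47, 66, 87, 54, 55, 28, 45, 31, 53, 82, 11, 59, 9, 24, 64, 52, 20, 83, 73, 76, 84, 46, 4, 70, 68, 33, 88, 27, 72, 14, 67, 60, 71, 41, 50, 74, 49, 12, 32, 26, 10, 86, 81, 38, 42, 23, 2, 35, 34, 61, 44, 58, 36, 7, 78, 30, 80, 65, 25, 37, 69, 6, 16, 13, 5, 43, 85, 19, 21, 56, 1}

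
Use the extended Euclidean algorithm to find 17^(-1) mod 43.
Extended GCD: 17(-5) + 43(2) = 1. So 17^(-1) ≡ 38 ≡ 38 (mod 43). Verify: 17 × 38 = 646 ≡ 1 (mod 43)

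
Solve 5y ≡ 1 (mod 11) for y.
9

Using Extended Euclidean Algorithm:
gcd(5, 11) = 1
Bezout coefficients: 5 × -2 + 11 × 1 = 1
So 5 × -2 ≡ 1 (mod 11)
The inverse is -2 mod 11 = 9
Verification: 5 × 9 = 45 = 4 × 11 + 1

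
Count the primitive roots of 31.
8

The number of primitive roots modulo p is φ(p-1) = φ(30)
φ(30) = 8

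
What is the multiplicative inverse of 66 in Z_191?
66^(-1) ≡ 55 (mod 191). Verification: 66 × 55 = 3630 ≡ 1 (mod 191)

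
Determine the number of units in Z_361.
342

Prime factorization: 361 = 19^2
Using the formula φ(n) = n × Π(1 - 1/p) for each prime factor p:
φ(361) = 361 × (1 - 1/19)
φ(361) = 342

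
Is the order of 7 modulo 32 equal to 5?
No, the actual order is 4, not 5.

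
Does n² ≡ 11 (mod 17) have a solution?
By Euler's criterion: 11^{8} ≡ 16 (mod 17). Since this equals -1 (≡ 16), 11 is not a QR.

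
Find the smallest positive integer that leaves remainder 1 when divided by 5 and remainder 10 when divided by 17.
M = 5 × 17 = 85. M₁ = 17, y₁ ≡ 3 (mod 5). M₂ = 5, y₂ ≡ 7 (mod 17). x = 1×17×3 + 10×5×7 ≡ 61 (mod 85). The smallest positive such number is 61.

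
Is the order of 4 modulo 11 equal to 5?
Yes, ord_11(4) = 5.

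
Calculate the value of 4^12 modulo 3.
Using Fermat: 4^{2} ≡ 1 (mod 3). 12 ≡ 0 (mod 2). So 4^{12} ≡ 4^{0} ≡ 1 (mod 3)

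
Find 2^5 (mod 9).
5 = 4 + 1 (binary 101). Repeated squaring mod 9: 2^1 ≡ 2; 2^2 ≡ 2² = 4 ≡ 4; 2^4 ≡ 4² = 16 ≡ 7. Multiply: 2^5 = 2^4 × 2^1 ≡ 7 × 2 (mod 9): 7 × 2 = 14 ≡ 5. So 2^5 ≡ 5 (mod 9).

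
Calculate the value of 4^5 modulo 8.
5 = 4 + 1 (binary 101). Repeated squaring mod 8: 4^1 ≡ 4; 4^2 ≡ 4² = 16 ≡ 0; 4^4 ≡ 0² = 0 ≡ 0. Multiply: 4^5 = 4^4 × 4^1 ≡ 0 × 4 (mod 8): 0 × 4 = 0 ≡ 0. So 4^5 ≡ 0 (mod 8).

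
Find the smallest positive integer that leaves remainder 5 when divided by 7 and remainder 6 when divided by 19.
M = 7 × 19 = 133. M₁ = 19, y₁ ≡ 3 (mod 7). M₂ = 7, y₂ ≡ 11 (mod 19). m = 5×19×3 + 6×7×11 ≡ 82 (mod 133). The smallest positive such number is 82.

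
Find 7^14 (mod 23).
Using repeated squaring. 14 = 8 + 4 + 2 (binary 1110). Repeated squaring mod 23: 7^1 ≡ 7; 7^2 ≡ 7² = 49 ≡ 3; 7^4 ≡ 3² = 9 ≡ 9; 7^8 ≡ 9² = 81 ≡ 12. Multiply: 7^14 = 7^8 × 7^4 × 7^2 ≡ 12 × 9 × 3 (mod 23): 12 × 9 = 108 ≡ 16; 16 × 3 = 48 ≡ 2. So 7^14 ≡ 2 (mod 23).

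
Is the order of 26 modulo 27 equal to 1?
No, the actual order is 2, not 1.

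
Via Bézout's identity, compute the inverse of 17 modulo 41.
Extended GCD: 17(-12) + 41(5) = 1. So 17^(-1) ≡ 29 ≡ 29 (mod 41). Verify: 17 × 29 = 493 ≡ 1 (mod 41)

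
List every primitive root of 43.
Primitive roots mod 43: {3, 5, 12, 18, 19, 20, 26, 28, 29, 30, 33, 34}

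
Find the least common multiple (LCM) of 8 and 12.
24

First find GCD(8, 12) using the Euclidean algorithm:
8 = 0 × 12 + 8
12 = 1 × 8 + 4
8 = 2 × 4 + 0
GCD(8, 12) = 4

LCM formula: LCM(a, b) = (a × b) / GCD(a, b)
LCM(8, 12) = (8 × 12) / 4
LCM(8, 12) = 96 / 4
LCM(8, 12) = 24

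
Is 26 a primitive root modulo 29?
p - 1 = 28 has prime divisors 2, 7. Check 26^(28/q) mod 29 for each: 26^(28/2) = 26^14 ≡ 28, 26^(28/7) = 26^4 ≡ 23 (mod 29). None of these is 1, so 26 has order 28 = φ(29), so it is a primitive root mod 29.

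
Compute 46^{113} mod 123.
121

Using successive squaring:
Binary expansion of 113: 1110001
Powers of 46 mod 123 (each is the square of the previous):
  46^1 ≡ 46 (mod 123)
  46^2 ≡ 46² = 2116 ≡ 25 (mod 123)
  46^4 ≡ 25² = 625 ≡ 10 (mod 123)
  46^8 ≡ 10² = 100 ≡ 100 (mod 123)
  46^16 ≡ 100² = 10000 ≡ 37 (mod 123)
  46^32 ≡ 37² = 1369 ≡ 16 (mod 123)
  46^64 ≡ 16² = 256 ≡ 10 (mod 123)
113 = 64 + 32 + 16 + 1, so 46^113 = 46^64 × 46^32 × 46^16 × 46^1 ≡ 10 × 16 × 37 × 46 (mod 123)
Multiplying step by step:
  10 × 16 = 160 ≡ 37 (mod 123)
  37 × 37 = 1369 ≡ 16 (mod 123)
  16 × 46 = 736 ≡ 121 (mod 123)
Result: 46^113 ≡ 121 (mod 123)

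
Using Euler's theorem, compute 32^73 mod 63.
By Euler: 32^{36} ≡ 1 (mod 63) since gcd(32, 63) = 1. 73 = 2×36 + 1. So 32^{73} ≡ 32^{1} ≡ 32 (mod 63)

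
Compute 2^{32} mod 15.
1

Using successive squaring:
Binary expansion of 32: 100000
Powers of 2 mod 15 (each is the square of the previous):
  2^1 ≡ 2 (mod 15)
  2^2 ≡ 2² = 4 ≡ 4 (mod 15)
  2^4 ≡ 4² = 16 ≡ 1 (mod 15)
  2^8 ≡ 1² = 1 ≡ 1 (mod 15)
  2^16 ≡ 1² = 1 ≡ 1 (mod 15)
  2^32 ≡ 1² = 1 ≡ 1 (mod 15)
32 is a power of 2, so 2^32 is the last square: ≡ 1 (mod 15)
Result: 2^32 ≡ 1 (mod 15)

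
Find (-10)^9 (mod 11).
(-10) ≡ 1 (mod 11). 9 = 8 + 1 (binary 1001). Repeated squaring mod 11: 1^1 ≡ 1; 1^2 ≡ 1² = 1 ≡ 1; 1^4 ≡ 1² = 1 ≡ 1; 1^8 ≡ 1² = 1 ≡ 1. Multiply: (-10)^9 ≡ 1^8 × 1^1 ≡ 1 × 1 (mod 11): 1 × 1 = 1 ≡ 1. So (-10)^9 ≡ 1 (mod 11).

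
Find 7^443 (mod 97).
Using Fermat: 7^{96} ≡ 1 (mod 97). 443 ≡ 59 (mod 96). So 7^{443} ≡ 7^{59} ≡ 21 (mod 97)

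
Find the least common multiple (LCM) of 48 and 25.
1200

First find GCD(48, 25) using the Euclidean algorithm:
48 = 1 × 25 + 23
25 = 1 × 23 + 2
23 = 11 × 2 + 1
2 = 2 × 1 + 0
GCD(48, 25) = 1

LCM formula: LCM(a, b) = (a × b) / GCD(a, b)
LCM(48, 25) = (48 × 25) / 1
LCM(48, 25) = 1200 / 1
LCM(48, 25) = 1200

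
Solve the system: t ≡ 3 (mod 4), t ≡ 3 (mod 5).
M = 4 × 5 = 20. M₁ = 5, y₁ ≡ 1 (mod 4). M₂ = 4, y₂ ≡ 4 (mod 5). t = 3×5×1 + 3×4×4 ≡ 3 (mod 20)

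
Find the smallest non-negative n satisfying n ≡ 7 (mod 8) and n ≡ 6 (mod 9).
M = 8 × 9 = 72. M₁ = 9, y₁ ≡ 1 (mod 8). M₂ = 8, y₂ ≡ 8 (mod 9). n = 7×9×1 + 6×8×8 ≡ 15 (mod 72)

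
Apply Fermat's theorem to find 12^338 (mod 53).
By Fermat: 12^{52} ≡ 1 (mod 53). 338 = 6×52 + 26. So 12^{338} ≡ 12^{26} ≡ 52 (mod 53)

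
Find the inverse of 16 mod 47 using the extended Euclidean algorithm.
Extended GCD: 16(3) + 47(-1) = 1. So 16^(-1) ≡ 3 ≡ 3 (mod 47). Verify: 16 × 3 = 48 ≡ 1 (mod 47)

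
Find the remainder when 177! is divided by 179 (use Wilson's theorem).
(178)! = (177)! × (178) ≡ -1 (mod 179). So (177)! ≡ -1 × (178)^(-1) ≡ (-1)×(-1) = 1 (mod 179)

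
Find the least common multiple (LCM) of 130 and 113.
14690

First find GCD(130, 113) using the Euclidean algorithm:
130 = 1 × 113 + 17
113 = 6 × 17 + 11
17 = 1 × 11 + 6
11 = 1 × 6 + 5
6 = 1 × 5 + 1
5 = 5 × 1 + 0
GCD(130, 113) = 1

LCM formula: LCM(a, b) = (a × b) / GCD(a, b)
LCM(130, 113) = (130 × 113) / 1
LCM(130, 113) = 14690 / 1
LCM(130, 113) = 14690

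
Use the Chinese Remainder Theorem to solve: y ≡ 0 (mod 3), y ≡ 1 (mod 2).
M = 3 × 2 = 6. M₁ = 2, y₁ ≡ 2 (mod 3). M₂ = 3, y₂ ≡ 1 (mod 2). y = 0×2×2 + 1×3×1 ≡ 3 (mod 6)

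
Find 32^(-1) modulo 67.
44

Using Extended Euclidean Algorithm:
gcd(32, 67) = 1
Bezout coefficients: 32 × -23 + 67 × 11 = 1
So 32 × -23 ≡ 1 (mod 67)
The inverse is -23 mod 67 = 44
Verification: 32 × 44 = 1408 = 21 × 67 + 1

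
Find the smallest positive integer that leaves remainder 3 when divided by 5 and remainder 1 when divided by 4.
M = 5 × 4 = 20. M₁ = 4, y₁ ≡ 4 (mod 5). M₂ = 5, y₂ ≡ 1 (mod 4). n = 3×4×4 + 1×5×1 ≡ 13 (mod 20). The smallest positive such number is 13.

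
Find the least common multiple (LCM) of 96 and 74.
3552

First find GCD(96, 74) using the Euclidean algorithm:
96 = 1 × 74 + 22
74 = 3 × 22 + 8
22 = 2 × 8 + 6
8 = 1 × 6 + 2
6 = 3 × 2 + 0
GCD(96, 74) = 2

LCM formula: LCM(a, b) = (a × b) / GCD(a, b)
LCM(96, 74) = (96 × 74) / 2
LCM(96, 74) = 7104 / 2
LCM(96, 74) = 3552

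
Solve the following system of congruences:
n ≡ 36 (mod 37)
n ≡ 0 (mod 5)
110

Using the Chinese Remainder Theorem:
M = product of moduli = 185
For equation 1: M_1 = 5, 5 ≡ 5 (mod 37), inverse of 5 mod 37 is 15 (check: 5 × 15 = 75 ≡ 1 (mod 37))
For equation 2: M_2 = 37, 37 ≡ 2 (mod 5), inverse of 37 mod 5 is 3 (check: 2 × 3 = 6 ≡ 1 (mod 5))
Combine: n ≡ Σ r_i×M_i×(M_i⁻¹ mod m_i) = 36×5×15 + 0×37×3 = 2700 + 0 = 2700
2700 mod 185 = 110
n ≡ 110 (mod 185)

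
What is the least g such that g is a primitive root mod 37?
p - 1 = 36 has prime divisors 2, 3. h is a primitive root mod 37 iff h^(36/q) ≢ 1 (mod 37) for each such q.
h = 2: 2^18 ≡ 36, 2^12 ≡ 26 (mod 37); none is 1, so 2 has order 36 and is a primitive root.
The smallest primitive root mod 37 is g = 2.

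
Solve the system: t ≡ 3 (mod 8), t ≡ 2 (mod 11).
M = 8 × 11 = 88. M₁ = 11, y₁ ≡ 3 (mod 8). M₂ = 8, y₂ ≡ 7 (mod 11). t = 3×11×3 + 2×8×7 ≡ 35 (mod 88)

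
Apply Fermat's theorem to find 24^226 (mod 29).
By Fermat: 24^{28} ≡ 1 (mod 29). 226 = 8×28 + 2. So 24^{226} ≡ 24^{2} ≡ 25 (mod 29)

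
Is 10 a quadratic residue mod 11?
By Euler's criterion: 10^{5} ≡ 10 (mod 11). Since this equals -1 (≡ 10), 10 is not a QR.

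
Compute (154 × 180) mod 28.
0

(154 × 180) = 27720
27720 mod 28 = 0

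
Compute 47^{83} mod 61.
13

Using successive squaring:
Binary expansion of 83: 1010011
Powers of 47 mod 61 (each is the square of the previous):
  47^1 ≡ 47 (mod 61)
  47^2 ≡ 47² = 2209 ≡ 13 (mod 61)
  47^4 ≡ 13² = 169 ≡ 47 (mod 61)
  47^8 ≡ 47² = 2209 ≡ 13 (mod 61)
  47^16 ≡ 13² = 169 ≡ 47 (mod 61)
  47^32 ≡ 47² = 2209 ≡ 13 (mod 61)
  47^64 ≡ 13² = 169 ≡ 47 (mod 61)
83 = 64 + 16 + 2 + 1, so 47^83 = 47^64 × 47^16 × 47^2 × 47^1 ≡ 47 × 47 × 13 × 47 (mod 61)
Multiplying step by step:
  47 × 47 = 2209 ≡ 13 (mod 61)
  13 × 13 = 169 ≡ 47 (mod 61)
  47 × 47 = 2209 ≡ 13 (mod 61)
Result: 47^83 ≡ 13 (mod 61)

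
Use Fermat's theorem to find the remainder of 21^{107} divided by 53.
39

By Fermat's Little Theorem, a^(p-1) ≡ 1 (mod p) for prime p and gcd(a, p) = 1
Here p = 53, so 21^52 ≡ 1 (mod 53)
We can reduce the exponent: 107 mod 52 = 3
So 21^107 ≡ 21^3 (mod 53)
Computing: 21^3 mod 53 = 39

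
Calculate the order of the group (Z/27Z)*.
18

Prime factorization: 27 = 3^3
Using the formula φ(n) = n × Π(1 - 1/p) for each prime factor p:
φ(27) = 27 × (1 - 1/3)
φ(27) = 18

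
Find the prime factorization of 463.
463

Divide by primes starting from smallest:
463 ÷ 463 = 1

463 = 463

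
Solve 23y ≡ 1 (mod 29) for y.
24

Using Extended Euclidean Algorithm:
gcd(23, 29) = 1
Bezout coefficients: 23 × -5 + 29 × 4 = 1
So 23 × -5 ≡ 1 (mod 29)
The inverse is -5 mod 29 = 24
Verification: 23 × 24 = 552 = 19 × 29 + 1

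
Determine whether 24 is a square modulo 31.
By Euler's criterion: 24^{15} ≡ 30 (mod 31). Since this equals -1 (≡ 30), 24 is not a QR.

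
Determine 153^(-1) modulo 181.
153^(-1) ≡ 84 (mod 181). Verification: 153 × 84 = 12852 ≡ 1 (mod 181)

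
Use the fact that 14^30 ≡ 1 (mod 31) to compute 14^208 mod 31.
By Fermat: 14^{30} ≡ 1 (mod 31). 208 = 6×30 + 28. So 14^{208} ≡ 14^{28} ≡ 28 (mod 31)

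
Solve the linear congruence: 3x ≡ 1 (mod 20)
7

Since gcd(3, 20) = 1 divides 1, a solution exists.
Multiply both sides by the inverse of 3 mod 20:
  3^(-1) mod 20 = 7
  x ≡ 7 × 1 ≡ 7 ≡ 7 (mod 20)
Verification: 3 × 7 = 21 = 1 × 20 + 1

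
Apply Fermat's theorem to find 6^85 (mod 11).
By Fermat: 6^{10} ≡ 1 (mod 11). 85 = 8×10 + 5. So 6^{85} ≡ 6^{5} ≡ 10 (mod 11)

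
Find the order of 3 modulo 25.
Powers of 3 mod 25: 3^1≡3, 3^2≡9, 3^3≡2, 3^4≡6, 3^5≡18, 3^6≡4, 3^7≡12, 3^8≡11, 3^9≡8, 3^10≡24, 3^11≡22, 3^12≡16, 3^13≡23, 3^14≡19, 3^15≡7, 3^16≡21, 3^17≡13, 3^18≡14, 3^19≡17, 3^20≡1. Order = 20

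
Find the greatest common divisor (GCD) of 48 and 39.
3

Using the Euclidean algorithm:
48 = 1 × 39 + 9
39 = 4 × 9 + 3
9 = 3 × 3 + 0

GCD(48, 39) = 3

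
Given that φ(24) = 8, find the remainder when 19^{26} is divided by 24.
By Euler: 19^{8} ≡ 1 (mod 24) since gcd(19, 24) = 1. 26 = 3×8 + 2. So 19^{26} ≡ 19^{2} ≡ 1 (mod 24)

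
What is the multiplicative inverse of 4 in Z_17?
13

Using Extended Euclidean Algorithm:
gcd(4, 17) = 1
Bezout coefficients: 4 × -4 + 17 × 1 = 1
So 4 × -4 ≡ 1 (mod 17)
The inverse is -4 mod 17 = 13
Verification: 4 × 13 = 52 = 3 × 17 + 1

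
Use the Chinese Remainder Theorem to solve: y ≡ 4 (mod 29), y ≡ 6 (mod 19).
120

Using the Chinese Remainder Theorem:
M = product of moduli = 551
For equation 1: M_1 = 19, 19 ≡ 19 (mod 29), inverse of 19 mod 29 is 26 (check: 19 × 26 = 494 ≡ 1 (mod 29))
For equation 2: M_2 = 29, 29 ≡ 10 (mod 19), inverse of 29 mod 19 is 2 (check: 10 × 2 = 20 ≡ 1 (mod 19))
Combine: y ≡ Σ r_i×M_i×(M_i⁻¹ mod m_i) = 4×19×26 + 6×29×2 = 1976 + 348 = 2324
2324 mod 551 = 120
y ≡ 120 (mod 551)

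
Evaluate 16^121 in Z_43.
Using Fermat: 16^{42} ≡ 1 (mod 43). 121 ≡ 37 (mod 42). So 16^{121} ≡ 16^{37} ≡ 41 (mod 43)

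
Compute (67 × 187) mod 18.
1

(67 × 187) = 12529
12529 mod 18 = 1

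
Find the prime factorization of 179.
179

Divide by primes starting from smallest:
179 ÷ 179 = 1

179 = 179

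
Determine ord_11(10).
Powers of 10 mod 11: 10^1≡10, 10^2≡1. Order = 2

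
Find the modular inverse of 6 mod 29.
6^(-1) ≡ 5 (mod 29). Verification: 6 × 5 = 30 ≡ 1 (mod 29)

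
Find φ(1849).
1806

Prime factorization: 1849 = 43^2
Using the formula φ(n) = n × Π(1 - 1/p) for each prime factor p:
φ(1849) = 1849 × (1 - 1/43)
φ(1849) = 1806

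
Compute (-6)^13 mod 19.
Using repeated squaring. (-6) ≡ 13 (mod 19). 13 = 8 + 4 + 1 (binary 1101). Repeated squaring mod 19: 13^1 ≡ 13; 13^2 ≡ 13² = 169 ≡ 17; 13^4 ≡ 17² = 289 ≡ 4; 13^8 ≡ 4² = 16 ≡ 16. Multiply: (-6)^13 ≡ 13^8 × 13^4 × 13^1 ≡ 16 × 4 × 13 (mod 19): 16 × 4 = 64 ≡ 7; 7 × 13 = 91 ≡ 15. So (-6)^13 ≡ 15 (mod 19).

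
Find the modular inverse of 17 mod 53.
17^(-1) ≡ 25 (mod 53). Verification: 17 × 25 = 425 ≡ 1 (mod 53)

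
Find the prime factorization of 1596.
2^2 × 3 × 7 × 19

Divide by primes starting from smallest:
1596 ÷ 2 = 798
798 ÷ 2 = 399
399 ÷ 3 = 133
133 ÷ 7 = 19
19 ÷ 19 = 1

1596 = 2^2 × 3 × 7 × 19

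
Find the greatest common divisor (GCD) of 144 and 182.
2

Using the Euclidean algorithm:
144 = 0 × 182 + 144
182 = 1 × 144 + 38
144 = 3 × 38 + 30
38 = 1 × 30 + 8
30 = 3 × 8 + 6
8 = 1 × 6 + 2
6 = 3 × 2 + 0

GCD(144, 182) = 2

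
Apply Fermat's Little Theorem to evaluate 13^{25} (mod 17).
13

By Fermat's Little Theorem, a^(p-1) ≡ 1 (mod p) for prime p and gcd(a, p) = 1
Here p = 17, so 13^16 ≡ 1 (mod 17)
We can reduce the exponent: 25 mod 16 = 9
So 13^25 ≡ 13^9 (mod 17)
Computing: 13^9 mod 17 = 13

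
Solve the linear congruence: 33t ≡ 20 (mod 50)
40

Since gcd(33, 50) = 1 divides 20, a solution exists.
Multiply both sides by the inverse of 33 mod 50:
  33^(-1) mod 50 = 47
  x ≡ 47 × 20 ≡ 940 ≡ 40 (mod 50)
Verification: 33 × 40 = 1320 = 26 × 50 + 20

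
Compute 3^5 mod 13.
5 = 4 + 1 (binary 101). Repeated squaring mod 13: 3^1 ≡ 3; 3^2 ≡ 3² = 9 ≡ 9; 3^4 ≡ 9² = 81 ≡ 3. Multiply: 3^5 = 3^4 × 3^1 ≡ 3 × 3 (mod 13): 3 × 3 = 9 ≡ 9. So 3^5 ≡ 9 (mod 13).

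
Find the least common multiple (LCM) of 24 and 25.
600

First find GCD(24, 25) using the Euclidean algorithm:
24 = 0 × 25 + 24
25 = 1 × 24 + 1
24 = 24 × 1 + 0
GCD(24, 25) = 1

LCM formula: LCM(a, b) = (a × b) / GCD(a, b)
LCM(24, 25) = (24 × 25) / 1
LCM(24, 25) = 600 / 1
LCM(24, 25) = 600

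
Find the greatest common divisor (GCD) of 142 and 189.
1

Using the Euclidean algorithm:
142 = 0 × 189 + 142
189 = 1 × 142 + 47
142 = 3 × 47 + 1
47 = 47 × 1 + 0

GCD(142, 189) = 1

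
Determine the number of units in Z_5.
4

Prime factorization: 5 = 5
Using the formula φ(n) = n × Π(1 - 1/p) for each prime factor p:
φ(5) = 5 × (1 - 1/5)
φ(5) = 4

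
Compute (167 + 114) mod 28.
1

(167 + 114) = 281
281 mod 28 = 1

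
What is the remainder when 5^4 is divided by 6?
4 = 4 (binary 100). Repeated squaring mod 6: 5^1 ≡ 5; 5^2 ≡ 5² = 25 ≡ 1; 5^4 ≡ 1² = 1 ≡ 1. So 5^4 ≡ 1 (mod 6).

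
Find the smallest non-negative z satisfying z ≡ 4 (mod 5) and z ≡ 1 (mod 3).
M = 5 × 3 = 15. M₁ = 3, y₁ ≡ 2 (mod 5). M₂ = 5, y₂ ≡ 2 (mod 3). z = 4×3×2 + 1×5×2 ≡ 4 (mod 15)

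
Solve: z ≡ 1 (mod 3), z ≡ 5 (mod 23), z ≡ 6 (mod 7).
M = 3 × 23 × 7 = 483. M₁ = 161, y₁ ≡ 2 (mod 3). M₂ = 21, y₂ ≡ 11 (mod 23). M₃ = 69, y₃ ≡ 6 (mod 7). z = 1×161×2 + 5×21×11 + 6×69×6 ≡ 97 (mod 483)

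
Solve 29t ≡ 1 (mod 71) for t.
29^(-1) ≡ 49 (mod 71). Verification: 29 × 49 = 1421 ≡ 1 (mod 71)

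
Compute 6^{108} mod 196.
176

Using successive squaring:
Binary expansion of 108: 1101100
Powers of 6 mod 196 (each is the square of the previous):
  6^1 ≡ 6 (mod 196)
  6^2 ≡ 6² = 36 ≡ 36 (mod 196)
  6^4 ≡ 36² = 1296 ≡ 120 (mod 196)
  6^8 ≡ 120² = 14400 ≡ 92 (mod 196)
  6^16 ≡ 92² = 8464 ≡ 36 (mod 196)
  6^32 ≡ 36² = 1296 ≡ 120 (mod 196)
  6^64 ≡ 120² = 14400 ≡ 92 (mod 196)
108 = 64 + 32 + 8 + 4, so 6^108 = 6^64 × 6^32 × 6^8 × 6^4 ≡ 92 × 120 × 92 × 120 (mod 196)
Multiplying step by step:
  92 × 120 = 11040 ≡ 64 (mod 196)
  64 × 92 = 5888 ≡ 8 (mod 196)
  8 × 120 = 960 ≡ 176 (mod 196)
Result: 6^108 ≡ 176 (mod 196)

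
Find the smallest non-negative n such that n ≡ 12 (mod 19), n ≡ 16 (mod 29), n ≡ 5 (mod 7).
2539

Using the Chinese Remainder Theorem:
M = product of moduli = 3857
For equation 1: M_1 = 203, 203 ≡ 13 (mod 19), inverse of 203 mod 19 is 3 (check: 13 × 3 = 39 ≡ 1 (mod 19))
For equation 2: M_2 = 133, 133 ≡ 17 (mod 29), inverse of 133 mod 29 is 12 (check: 17 × 12 = 204 ≡ 1 (mod 29))
For equation 3: M_3 = 551, 551 ≡ 5 (mod 7), inverse of 551 mod 7 is 3 (check: 5 × 3 = 15 ≡ 1 (mod 7))
Combine: n ≡ Σ r_i×M_i×(M_i⁻¹ mod m_i) = 12×203×3 + 16×133×12 + 5×551×3 = 7308 + 25536 + 8265 = 41109
41109 mod 3857 = 2539
n ≡ 2539 (mod 3857)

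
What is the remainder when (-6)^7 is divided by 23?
(-6) ≡ 17 (mod 23). 7 = 4 + 2 + 1 (binary 111). Repeated squaring mod 23: 17^1 ≡ 17; 17^2 ≡ 17² = 289 ≡ 13; 17^4 ≡ 13² = 169 ≡ 8. Multiply: (-6)^7 ≡ 17^4 × 17^2 × 17^1 ≡ 8 × 13 × 17 (mod 23): 8 × 13 = 104 ≡ 12; 12 × 17 = 204 ≡ 20. So (-6)^7 ≡ 20 (mod 23).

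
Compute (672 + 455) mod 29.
25

(672 + 455) = 1127
1127 mod 29 = 25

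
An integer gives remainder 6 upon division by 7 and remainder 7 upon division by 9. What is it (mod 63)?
M = 7 × 9 = 63. M₁ = 9, y₁ ≡ 4 (mod 7). M₂ = 7, y₂ ≡ 4 (mod 9). x = 6×9×4 + 7×7×4 ≡ 34 (mod 63). The smallest positive such number is 34.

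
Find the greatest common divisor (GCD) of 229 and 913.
1

Using the Euclidean algorithm:
229 = 0 × 913 + 229
913 = 3 × 229 + 226
229 = 1 × 226 + 3
226 = 75 × 3 + 1
3 = 3 × 1 + 0

GCD(229, 913) = 1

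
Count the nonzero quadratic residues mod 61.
For prime 61, there are (p-1)/2 = (61-1)/2 = 30 quadratic residues (excluding 0).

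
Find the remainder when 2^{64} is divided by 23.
By Fermat: 2^{22} ≡ 1 (mod 23). 64 = 2×22 + 20. So 2^{64} ≡ 2^{20} ≡ 6 (mod 23)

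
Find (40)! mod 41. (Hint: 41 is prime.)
By Wilson's theorem, (40)! ≡ -1 ≡ 40 (mod 41)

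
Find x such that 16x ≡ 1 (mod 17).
16^(-1) ≡ 16 (mod 17). Verification: 16 × 16 = 256 ≡ 1 (mod 17)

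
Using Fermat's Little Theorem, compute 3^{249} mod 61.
41

By Fermat's Little Theorem, a^(p-1) ≡ 1 (mod p) for prime p and gcd(a, p) = 1
Here p = 61, so 3^60 ≡ 1 (mod 61)
We can reduce the exponent: 249 mod 60 = 9
So 3^249 ≡ 3^9 (mod 61)
Computing: 3^9 mod 61 = 41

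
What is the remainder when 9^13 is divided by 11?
Using Fermat: 9^{10} ≡ 1 (mod 11). 13 ≡ 3 (mod 10). So 9^{13} ≡ 9^{3} ≡ 3 (mod 11)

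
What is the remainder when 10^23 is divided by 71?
Using repeated squaring. 23 = 16 + 4 + 2 + 1 (binary 10111). Repeated squaring mod 71: 10^1 ≡ 10; 10^2 ≡ 10² = 100 ≡ 29; 10^4 ≡ 29² = 841 ≡ 60; 10^8 ≡ 60² = 3600 ≡ 50; 10^16 ≡ 50² = 2500 ≡ 15. Multiply: 10^23 = 10^16 × 10^4 × 10^2 × 10^1 ≡ 15 × 60 × 29 × 10 (mod 71): 15 × 60 = 900 ≡ 48; 48 × 29 = 1392 ≡ 43; 43 × 10 = 430 ≡ 4. So 10^23 ≡ 4 (mod 71).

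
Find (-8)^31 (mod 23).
Using Fermat: (-8)^{22} ≡ 1 (mod 23). 31 ≡ 9 (mod 22). So (-8)^{31} ≡ (-8)^{9} ≡ 14 (mod 23)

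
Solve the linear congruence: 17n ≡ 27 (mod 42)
9

Since gcd(17, 42) = 1 divides 27, a solution exists.
Multiply both sides by the inverse of 17 mod 42:
  17^(-1) mod 42 = 5
  x ≡ 5 × 27 ≡ 135 ≡ 9 (mod 42)
Verification: 17 × 9 = 153 = 3 × 42 + 27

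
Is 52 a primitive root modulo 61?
No

To verify, check if 52^(60/q) ≢ 1 (mod 61) for each prime divisor q of 60
Divisors of 60 = 60: [1, 2, 3, 4, 5, 6, 10, 12, 15, 20, 30, 60]
  52^(60/2) = 52^30 ≡ 1 (mod 61)
  52^(60/3) = 52^20 ≡ 1 (mod 61)
  52^(60/5) = 52^12 ≡ 20 (mod 61)
Conclusion: 52 is not a primitive root modulo 61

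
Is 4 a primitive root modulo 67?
No

To verify, check if 4^(66/q) ≢ 1 (mod 67) for each prime divisor q of 66
Divisors of 66 = 66: [1, 2, 3, 6, 11, 22, 33, 66]
  4^(66/11) = 4^6 ≡ 9 (mod 67)
  4^(66/2) = 4^33 ≡ 1 (mod 67)
  4^(66/3) = 4^22 ≡ 29 (mod 67)
Conclusion: 4 is not a primitive root modulo 67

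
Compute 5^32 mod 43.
Using repeated squaring. 32 = 32 (binary 100000). Repeated squaring mod 43: 5^1 ≡ 5; 5^2 ≡ 5² = 25 ≡ 25; 5^4 ≡ 25² = 625 ≡ 23; 5^8 ≡ 23² = 529 ≡ 13; 5^16 ≡ 13² = 169 ≡ 40; 5^32 ≡ 40² = 1600 ≡ 9. So 5^32 ≡ 9 (mod 43).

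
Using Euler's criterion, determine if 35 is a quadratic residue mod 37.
By Euler's criterion: 35^{18} ≡ 36 (mod 37). Since this equals -1 (≡ 36), 35 is not a QR.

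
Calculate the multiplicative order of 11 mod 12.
Powers of 11 mod 12: 11^1≡11, 11^2≡1. Order = 2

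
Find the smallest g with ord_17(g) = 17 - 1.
p - 1 = 16 has prime divisors 2. h is a primitive root mod 17 iff h^(16/q) ≢ 1 (mod 17) for each such q.
h = 2: 2^8 ≡ 1 (mod 17); 2^8 ≡ 1, so not a primitive root.
h = 3: 3^8 ≡ 16 (mod 17); none is 1, so 3 has order 16 and is a primitive root.
The smallest primitive root mod 17 is g = 3.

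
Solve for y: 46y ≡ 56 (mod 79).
39

Since gcd(46, 79) = 1 divides 56, a solution exists.
Multiply both sides by the inverse of 46 mod 79:
  46^(-1) mod 79 = 67
  x ≡ 67 × 56 ≡ 3752 ≡ 39 (mod 79)
Verification: 46 × 39 = 1794 = 22 × 79 + 56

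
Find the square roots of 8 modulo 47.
The square roots of 8 mod 47 are 14 and 33. Verify: 14² = 196 ≡ 8 (mod 47)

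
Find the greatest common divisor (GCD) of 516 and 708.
12

Using the Euclidean algorithm:
516 = 0 × 708 + 516
708 = 1 × 516 + 192
516 = 2 × 192 + 132
192 = 1 × 132 + 60
132 = 2 × 60 + 12
60 = 5 × 12 + 0

GCD(516, 708) = 12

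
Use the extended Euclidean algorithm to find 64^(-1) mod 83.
Extended GCD: 64(-35) + 83(27) = 1. So 64^(-1) ≡ 48 ≡ 48 (mod 83). Verify: 64 × 48 = 3072 ≡ 1 (mod 83)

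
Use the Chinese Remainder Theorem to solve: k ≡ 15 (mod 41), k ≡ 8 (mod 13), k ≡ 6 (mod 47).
14529

Using the Chinese Remainder Theorem:
M = product of moduli = 25051
For equation 1: M_1 = 611, 611 ≡ 37 (mod 41), inverse of 611 mod 41 is 10 (check: 37 × 10 = 370 ≡ 1 (mod 41))
For equation 2: M_2 = 1927, 1927 ≡ 3 (mod 13), inverse of 1927 mod 13 is 9 (check: 3 × 9 = 27 ≡ 1 (mod 13))
For equation 3: M_3 = 533, 533 ≡ 16 (mod 47), inverse of 533 mod 47 is 3 (check: 16 × 3 = 48 ≡ 1 (mod 47))
Combine: k ≡ Σ r_i×M_i×(M_i⁻¹ mod m_i) = 15×611×10 + 8×1927×9 + 6×533×3 = 91650 + 138744 + 9594 = 239988
239988 mod 25051 = 14529
k ≡ 14529 (mod 25051)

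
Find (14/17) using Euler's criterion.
(14/17) = 14^{8} mod 17 = -1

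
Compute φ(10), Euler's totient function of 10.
4

Prime factorization: 10 = 2 × 5
Using the formula φ(n) = n × Π(1 - 1/p) for each prime factor p:
φ(10) = 10 × (1 - 1/2) × (1 - 1/5)
φ(10) = 4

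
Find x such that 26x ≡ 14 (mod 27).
13

Since gcd(26, 27) = 1 divides 14, a solution exists.
Multiply both sides by the inverse of 26 mod 27:
  26^(-1) mod 27 = 26
  x ≡ 26 × 14 ≡ 364 ≡ 13 (mod 27)
Verification: 26 × 13 = 338 = 12 × 27 + 14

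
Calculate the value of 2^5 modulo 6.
5 = 4 + 1 (binary 101). Repeated squaring mod 6: 2^1 ≡ 2; 2^2 ≡ 2² = 4 ≡ 4; 2^4 ≡ 4² = 16 ≡ 4. Multiply: 2^5 = 2^4 × 2^1 ≡ 4 × 2 (mod 6): 4 × 2 = 8 ≡ 2. So 2^5 ≡ 2 (mod 6).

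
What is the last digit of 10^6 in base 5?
10 ≡ 0 (mod 5). 6 = 4 + 2 (binary 110). Repeated squaring mod 5: 0^1 ≡ 0; 0^2 ≡ 0² = 0 ≡ 0; 0^4 ≡ 0² = 0 ≡ 0. Multiply: 10^6 ≡ 0^4 × 0^2 ≡ 0 × 0 (mod 5): 0 × 0 = 0 ≡ 0. So 10^6 ≡ 0 (mod 5).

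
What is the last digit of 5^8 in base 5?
5 ≡ 0 (mod 5). 8 = 8 (binary 1000). Repeated squaring mod 5: 0^1 ≡ 0; 0^2 ≡ 0² = 0 ≡ 0; 0^4 ≡ 0² = 0 ≡ 0; 0^8 ≡ 0² = 0 ≡ 0. So 5^8 ≡ 0 (mod 5).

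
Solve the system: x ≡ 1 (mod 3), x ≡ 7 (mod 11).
M = 3 × 11 = 33. M₁ = 11, y₁ ≡ 2 (mod 3). M₂ = 3, y₂ ≡ 4 (mod 11). x = 1×11×2 + 7×3×4 ≡ 7 (mod 33)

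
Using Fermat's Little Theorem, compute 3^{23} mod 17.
11

By Fermat's Little Theorem, a^(p-1) ≡ 1 (mod p) for prime p and gcd(a, p) = 1
Here p = 17, so 3^16 ≡ 1 (mod 17)
We can reduce the exponent: 23 mod 16 = 7
So 3^23 ≡ 3^7 (mod 17)
Computing: 3^7 mod 17 = 11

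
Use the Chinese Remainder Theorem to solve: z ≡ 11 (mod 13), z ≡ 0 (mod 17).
M = 13 × 17 = 221. M₁ = 17, y₁ ≡ 10 (mod 13). M₂ = 13, y₂ ≡ 4 (mod 17). z = 11×17×10 + 0×13×4 ≡ 102 (mod 221)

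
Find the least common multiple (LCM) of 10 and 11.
110

First find GCD(10, 11) using the Euclidean algorithm:
10 = 0 × 11 + 10
11 = 1 × 10 + 1
10 = 10 × 1 + 0
GCD(10, 11) = 1

LCM formula: LCM(a, b) = (a × b) / GCD(a, b)
LCM(10, 11) = (10 × 11) / 1
LCM(10, 11) = 110 / 1
LCM(10, 11) = 110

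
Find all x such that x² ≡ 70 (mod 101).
The square roots of 70 mod 101 are 26 and 75. Verify: 26² = 676 ≡ 70 (mod 101)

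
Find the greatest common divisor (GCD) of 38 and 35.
1

Using the Euclidean algorithm:
38 = 1 × 35 + 3
35 = 11 × 3 + 2
3 = 1 × 2 + 1
2 = 2 × 1 + 0

GCD(38, 35) = 1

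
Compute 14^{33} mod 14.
0

Using successive squaring:
Binary expansion of 33: 100001
Powers of 14 mod 14 (each is the square of the previous):
  14^1 ≡ 0 (mod 14)
  14^2 ≡ 0² = 0 ≡ 0 (mod 14)
  14^4 ≡ 0² = 0 ≡ 0 (mod 14)
  14^8 ≡ 0² = 0 ≡ 0 (mod 14)
  14^16 ≡ 0² = 0 ≡ 0 (mod 14)
  14^32 ≡ 0² = 0 ≡ 0 (mod 14)
33 = 32 + 1, so 14^33 = 14^32 × 14^1 ≡ 0 × 0 (mod 14)
Multiplying step by step:
  0 × 0 = 0 ≡ 0 (mod 14)
Result: 14^33 ≡ 0 (mod 14)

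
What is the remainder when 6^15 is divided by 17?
Using repeated squaring. 15 = 8 + 4 + 2 + 1 (binary 1111). Repeated squaring mod 17: 6^1 ≡ 6; 6^2 ≡ 6² = 36 ≡ 2; 6^4 ≡ 2² = 4 ≡ 4; 6^8 ≡ 4² = 16 ≡ 16. Multiply: 6^15 = 6^8 × 6^4 × 6^2 × 6^1 ≡ 16 × 4 × 2 × 6 (mod 17): 16 × 4 = 64 ≡ 13; 13 × 2 = 26 ≡ 9; 9 × 6 = 54 ≡ 3. So 6^15 ≡ 3 (mod 17).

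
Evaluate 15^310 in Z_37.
Using Fermat: 15^{36} ≡ 1 (mod 37). 310 ≡ 22 (mod 36). So 15^{310} ≡ 15^{22} ≡ 28 (mod 37)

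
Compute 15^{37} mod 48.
15

Using successive squaring:
Binary expansion of 37: 100101
Powers of 15 mod 48 (each is the square of the previous):
  15^1 ≡ 15 (mod 48)
  15^2 ≡ 15² = 225 ≡ 33 (mod 48)
  15^4 ≡ 33² = 1089 ≡ 33 (mod 48)
  15^8 ≡ 33² = 1089 ≡ 33 (mod 48)
  15^16 ≡ 33² = 1089 ≡ 33 (mod 48)
  15^32 ≡ 33² = 1089 ≡ 33 (mod 48)
37 = 32 + 4 + 1, so 15^37 = 15^32 × 15^4 × 15^1 ≡ 33 × 33 × 15 (mod 48)
Multiplying step by step:
  33 × 33 = 1089 ≡ 33 (mod 48)
  33 × 15 = 495 ≡ 15 (mod 48)
Result: 15^37 ≡ 15 (mod 48)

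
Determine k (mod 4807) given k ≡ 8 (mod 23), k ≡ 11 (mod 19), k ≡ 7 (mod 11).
4286

Using the Chinese Remainder Theorem:
M = product of moduli = 4807
For equation 1: M_1 = 209, 209 ≡ 2 (mod 23), inverse of 209 mod 23 is 12 (check: 2 × 12 = 24 ≡ 1 (mod 23))
For equation 2: M_2 = 253, 253 ≡ 6 (mod 19), inverse of 253 mod 19 is 16 (check: 6 × 16 = 96 ≡ 1 (mod 19))
For equation 3: M_3 = 437, 437 ≡ 8 (mod 11), inverse of 437 mod 11 is 7 (check: 8 × 7 = 56 ≡ 1 (mod 11))
Combine: k ≡ Σ r_i×M_i×(M_i⁻¹ mod m_i) = 8×209×12 + 11×253×16 + 7×437×7 = 20064 + 44528 + 21413 = 86005
86005 mod 4807 = 4286
k ≡ 4286 (mod 4807)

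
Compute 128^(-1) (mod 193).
128^(-1) ≡ 95 (mod 193). Verification: 128 × 95 = 12160 ≡ 1 (mod 193)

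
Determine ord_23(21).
Powers of 21 mod 23: 21^1≡21, 21^2≡4, 21^3≡15, 21^4≡16, 21^5≡14, 21^6≡18, 21^7≡10, 21^8≡3, 21^9≡17, 21^10≡12, 21^11≡22, 21^12≡2, 21^13≡19, 21^14≡8, 21^15≡7, 21^16≡9, 21^17≡5, 21^18≡13, 21^19≡20, 21^20≡6, 21^21≡11, 21^22≡1. Order = 22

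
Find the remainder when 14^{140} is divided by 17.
By Fermat: 14^{16} ≡ 1 (mod 17). 140 = 8×16 + 12. So 14^{140} ≡ 14^{12} ≡ 4 (mod 17)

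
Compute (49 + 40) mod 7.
5

(49 + 40) = 89
89 mod 7 = 5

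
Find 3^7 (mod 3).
3 ≡ 0 (mod 3). 7 = 4 + 2 + 1 (binary 111). Repeated squaring mod 3: 0^1 ≡ 0; 0^2 ≡ 0² = 0 ≡ 0; 0^4 ≡ 0² = 0 ≡ 0. Multiply: 3^7 ≡ 0^4 × 0^2 × 0^1 ≡ 0 × 0 × 0 (mod 3): 0 × 0 = 0 ≡ 0; 0 × 0 = 0 ≡ 0. So 3^7 ≡ 0 (mod 3).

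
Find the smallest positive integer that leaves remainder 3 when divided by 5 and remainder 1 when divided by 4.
M = 5 × 4 = 20. M₁ = 4, y₁ ≡ 4 (mod 5). M₂ = 5, y₂ ≡ 1 (mod 4). k = 3×4×4 + 1×5×1 ≡ 13 (mod 20). The smallest positive such number is 13.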